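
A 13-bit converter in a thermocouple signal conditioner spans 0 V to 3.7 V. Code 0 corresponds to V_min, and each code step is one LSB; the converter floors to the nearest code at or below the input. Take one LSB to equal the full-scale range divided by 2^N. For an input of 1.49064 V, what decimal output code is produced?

3300

Span = 3.7 V. LSB = 3.7 V / 2^13 ≈ 451.7 µV.
code = ⌊(V_in − V_min)/LSB⌋ = ⌊(V_in − V_min) × 2^13 / range⌋
     = ⌊(1.49064 − (0)) × 8192 / 3.7⌋ = ⌊1.49064 × 8192/3.7⌋
     = ⌊3300.358⌋ = 3300.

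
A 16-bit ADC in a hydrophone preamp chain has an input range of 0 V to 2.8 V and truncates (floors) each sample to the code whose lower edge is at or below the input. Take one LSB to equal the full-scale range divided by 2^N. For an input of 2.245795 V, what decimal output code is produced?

52564

V_FS = 2.8 V. LSB = 2.8 V / 2^16 ≈ 42.72 µV.
V_in − V_min = 2.245795 − (0) = 2.245795 V.
Divide by LSB: 2.245795 × 65536/2.8 = 52564.4361.
Truncating gives code 52564.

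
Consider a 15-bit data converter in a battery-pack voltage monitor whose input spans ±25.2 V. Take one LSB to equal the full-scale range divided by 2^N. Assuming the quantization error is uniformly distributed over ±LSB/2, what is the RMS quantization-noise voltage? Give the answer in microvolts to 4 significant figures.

444.0 µV

The full-scale span is 25.2 − (-25.2) = 50.4 V.
LSB = 50.4 V / 2^15 = 1.53809 mV.
σ_q = LSB/√12 = 1.53809 mV/3.4641 = 444.0 µV.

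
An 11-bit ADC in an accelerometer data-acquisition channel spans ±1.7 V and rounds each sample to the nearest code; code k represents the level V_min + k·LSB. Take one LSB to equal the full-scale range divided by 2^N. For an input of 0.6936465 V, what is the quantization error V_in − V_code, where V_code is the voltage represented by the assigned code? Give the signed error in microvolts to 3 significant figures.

Span: 1.7 V − (-1.7 V) = 3.4 V. LSB = 3.4 V / 2^11 ≈ 1.660 mV.
(0.6936465 − (-1.7)) / LSB = 2.3936465 × 2048/3.4 = 1441.8200. Nearest integer: k = 1442.
V_code = -1.7 + (1442/2048) × 3.4 = 0.6939453125 V.
Error = V_in − V_code = 0.6936465 − (0.6939453125) = −299 µV.

−299 µV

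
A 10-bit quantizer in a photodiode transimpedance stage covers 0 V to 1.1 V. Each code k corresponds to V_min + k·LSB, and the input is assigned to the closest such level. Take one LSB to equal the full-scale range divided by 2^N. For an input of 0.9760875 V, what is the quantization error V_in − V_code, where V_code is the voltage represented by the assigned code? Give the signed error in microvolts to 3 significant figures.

−377 µV

Full-scale range = 1.1 V. LSB = 1.1 V / 2^10 ≈ 1.074 mV.
(0.9760875 − (0)) / LSB = 0.9760875 × 1024/1.1 = 908.6487. Nearest integer: k = 909.
V_code = V_min + k × range/2^10 = 0 + 909 × 1.1/1024 = 0.9764648438 V.
e = 0.9760875 − (0.9764648438) = −377 µV.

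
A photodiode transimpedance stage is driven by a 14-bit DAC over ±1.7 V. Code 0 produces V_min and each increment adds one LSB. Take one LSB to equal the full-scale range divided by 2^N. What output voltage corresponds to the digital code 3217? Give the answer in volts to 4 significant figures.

-1.032 V

Full-scale range = 1.7 V − (-1.7 V) = 3.4 V. LSB = 3.4 V / 2^14.
V_out = -1.7 + 3217 × (3.4/16384) V
      = -1.7 + 0.667590 = -1.03241 V.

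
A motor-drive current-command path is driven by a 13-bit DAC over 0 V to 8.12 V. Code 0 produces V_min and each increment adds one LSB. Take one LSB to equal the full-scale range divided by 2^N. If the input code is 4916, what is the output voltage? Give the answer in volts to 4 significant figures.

Span = 8.12 V. LSB = 8.12 V / 2^13.
V_out = V_min + code × LSB = 0 V + 4916 × 8.12 V / 8192
      = 0 + 4.87279 = 4.87279 V.

4.873 V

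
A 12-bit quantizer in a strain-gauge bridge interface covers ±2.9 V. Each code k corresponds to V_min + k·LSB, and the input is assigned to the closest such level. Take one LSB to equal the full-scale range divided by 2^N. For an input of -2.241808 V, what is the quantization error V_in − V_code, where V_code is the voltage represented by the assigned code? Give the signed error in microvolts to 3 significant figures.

−255 µV

The full-scale span is 2.9 − (-2.9) = 5.8 V. LSB = 5.8 V / 2^12 ≈ 1.416 mV.
(-2.241808 − (-2.9)) / LSB = 0.658192 × 4096/5.8 = 464.8197. Nearest integer: k = 465.
V_code = V_min + k × range/2^12 = -2.9 + 465 × 5.8/4096 = -2.241552734 V.
e = -2.241808 − (-2.241552734) = −255 µV.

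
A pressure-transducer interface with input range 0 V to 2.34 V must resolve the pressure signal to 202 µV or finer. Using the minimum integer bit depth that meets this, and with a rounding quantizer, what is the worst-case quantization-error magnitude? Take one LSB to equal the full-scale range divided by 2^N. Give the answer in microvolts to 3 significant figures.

71.4 µV

Full-scale range = 2.34 V.
Need 2^N ≥ 2.34 V / 202 µV = 11580 → N_min = 14.
LSB = 2.34 V ÷ 2^14 = 2.34/16384 V = 142.82 µV.
Half an LSB is 71.4 µV.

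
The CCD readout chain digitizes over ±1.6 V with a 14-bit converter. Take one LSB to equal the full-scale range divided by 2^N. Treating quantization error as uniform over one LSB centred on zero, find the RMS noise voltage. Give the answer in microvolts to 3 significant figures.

Span: 1.6 V − (-1.6 V) = 3.2 V.
LSB = 3.2 V ÷ 2^14 = 3.2/16384 V = 195.31 µV.
RMS of a uniform error over width LSB is LSB/√12 = 56.4 µV.

56.4 µV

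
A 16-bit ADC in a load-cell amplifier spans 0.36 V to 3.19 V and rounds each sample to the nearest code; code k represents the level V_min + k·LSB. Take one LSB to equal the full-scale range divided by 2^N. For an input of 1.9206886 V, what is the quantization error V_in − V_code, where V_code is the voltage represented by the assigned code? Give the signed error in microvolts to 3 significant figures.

Full-scale range = 3.19 V − (0.36 V) = 2.83 V. LSB = 2.83 V / 2^16 ≈ 43.18 µV.
(V_in − V_min)/LSB = (1.9206886 − (0.36)) × 65536/2.83 = 36141.7979 → nearest code k = 36142.
Reconstructed level: 0.36 + 36142 × 2.83/65536 V = 1.9206973267 V.
e = 1.9206886 − (1.9206973267) = −8.73 µV.

−8.73 µV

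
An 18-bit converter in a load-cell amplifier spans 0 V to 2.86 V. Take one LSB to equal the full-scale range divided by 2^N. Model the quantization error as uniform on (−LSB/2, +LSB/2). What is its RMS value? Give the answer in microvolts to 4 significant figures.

3.149 µV

Full-scale range = 2.86 V.
One LSB is 2.86 V / 262144 = 10.9100 µV.
For a uniform distribution on [−LSB/2, +LSB/2], V_rms = LSB/√12 = 10.9100 µV/3.4641 = 3.149 µV.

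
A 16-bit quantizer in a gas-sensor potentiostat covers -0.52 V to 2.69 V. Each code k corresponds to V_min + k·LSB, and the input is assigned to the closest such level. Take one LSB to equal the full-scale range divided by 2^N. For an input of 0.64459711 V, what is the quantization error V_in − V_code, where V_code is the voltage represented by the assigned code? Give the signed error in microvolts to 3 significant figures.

Full-scale range = 2.69 V − (-0.52 V) = 3.21 V. LSB = 3.21 V / 2^16 ≈ 48.98 µV.
(V_in − V_min)/LSB = (0.64459711 − (-0.52)) × 65536/3.21 = 23776.6468 → nearest code k = 23777.
V_code = -0.52 + (23777/65536) × 3.21 = 0.64461441040 V.
V_in − V_code = 0.64459711 − (0.64461441040) = −17.3 µV.

−17.3 µV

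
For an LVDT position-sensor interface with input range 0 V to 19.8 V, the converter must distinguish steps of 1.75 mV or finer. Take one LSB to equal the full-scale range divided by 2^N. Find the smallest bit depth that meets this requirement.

Range is 19.8 V.
Need 2^N ≥ 19.8 V / 1.75 mV = 11310 → N_min = 14.

14 bits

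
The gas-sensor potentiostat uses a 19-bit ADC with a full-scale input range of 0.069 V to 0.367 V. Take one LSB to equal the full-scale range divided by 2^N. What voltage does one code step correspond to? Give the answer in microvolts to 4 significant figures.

Range = 0.367 − (0.069) = 0.298 V.
2^19 = 524288 levels.
LSB = 0.298 V ÷ 2^19 = 0.298/524288 V = 0.5684 µV.

0.5684 µV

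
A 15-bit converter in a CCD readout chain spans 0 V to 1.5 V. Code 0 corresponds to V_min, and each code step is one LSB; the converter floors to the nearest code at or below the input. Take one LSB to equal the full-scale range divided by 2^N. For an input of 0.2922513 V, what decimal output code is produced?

6384

Range is 1.5 V. LSB = 1.5 V / 2^15 ≈ 45.78 µV.
V_in − V_min = 0.2922513 − (0) = 0.2922513 V.
Divide by LSB: 0.2922513 × 32768/1.5 = 6384.3271.
Truncating gives code 6384.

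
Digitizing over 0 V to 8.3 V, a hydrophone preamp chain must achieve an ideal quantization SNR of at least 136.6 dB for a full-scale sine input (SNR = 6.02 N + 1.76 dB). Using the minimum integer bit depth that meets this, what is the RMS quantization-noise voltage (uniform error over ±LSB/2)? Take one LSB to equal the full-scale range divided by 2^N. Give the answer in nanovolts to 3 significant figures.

286 nV

Range is 8.3 V.
Required N = ⌈(136.6 − 1.76)/6.02⌉ = ⌈22.399⌉ = 23.
One LSB is 8.3 V / 8388608 = 0.98944 µV.
V_rms = LSB/√12 = 286 nV.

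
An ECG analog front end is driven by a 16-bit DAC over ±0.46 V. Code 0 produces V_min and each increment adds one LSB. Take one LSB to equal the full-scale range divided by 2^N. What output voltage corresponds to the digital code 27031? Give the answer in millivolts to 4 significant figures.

The full-scale span is 0.46 − (-0.46) = 0.92 V. LSB = 0.92 V / 2^16.
V_out = -0.46 + 27031 × (0.92/65536) V
      = -0.46 + 0.379464 = -0.0805365 V.

-80.54 mV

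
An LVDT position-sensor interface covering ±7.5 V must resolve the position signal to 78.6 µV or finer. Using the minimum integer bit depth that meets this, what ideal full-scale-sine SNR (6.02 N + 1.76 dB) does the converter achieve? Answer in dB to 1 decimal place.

110.1 dB

The full-scale span is 7.5 − (-7.5) = 15 V.
Required number of levels: 15/78.6 µV = 190840; smallest N with 2^N ≥ that is 18.
6.02(18) + 1.76 = 110.12 dB.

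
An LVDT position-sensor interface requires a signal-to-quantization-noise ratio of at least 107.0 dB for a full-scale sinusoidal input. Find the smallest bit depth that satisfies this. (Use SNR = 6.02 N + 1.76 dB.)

18 bits

Solving 6.02 N ≥ 107.0 − 1.76: N ≥ 17.482. Round up → N = 18.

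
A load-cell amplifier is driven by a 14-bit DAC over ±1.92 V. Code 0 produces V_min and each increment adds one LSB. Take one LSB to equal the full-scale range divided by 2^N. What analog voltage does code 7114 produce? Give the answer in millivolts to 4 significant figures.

Range = 1.92 − (-1.92) = 3.84 V. LSB = 3.84 V / 2^14.
V_out = V_min + code × LSB = -1.92 V + 7114 × 3.84 V / 16384
      = -1.92 + 1.66734 = -0.252656 V.

-252.7 mV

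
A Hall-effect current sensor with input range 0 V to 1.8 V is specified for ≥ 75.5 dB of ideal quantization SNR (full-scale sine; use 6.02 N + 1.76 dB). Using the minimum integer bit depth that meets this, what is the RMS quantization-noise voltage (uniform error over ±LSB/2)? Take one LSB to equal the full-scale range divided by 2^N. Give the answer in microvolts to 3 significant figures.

63.4 µV

Full-scale range = 1.8 V.
Solving 6.02 N ≥ 75.5 − 1.76: N ≥ 12.249. Round up → N = 13.
Step size = 1.8/8192 V = 219.73 µV.
RMS noise = LSB/√12 = 63.4 µV.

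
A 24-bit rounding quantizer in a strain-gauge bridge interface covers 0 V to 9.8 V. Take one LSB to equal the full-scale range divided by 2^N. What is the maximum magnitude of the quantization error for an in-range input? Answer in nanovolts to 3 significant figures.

Range is 9.8 V.
Step size = 9.8/16777216 V = 0.58413 µV.
|e|_max = LSB/2 = 292 nV.

292 nV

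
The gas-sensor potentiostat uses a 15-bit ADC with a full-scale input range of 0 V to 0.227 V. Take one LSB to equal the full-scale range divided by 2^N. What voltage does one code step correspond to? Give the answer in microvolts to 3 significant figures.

V_FS = 0.227 V.
There are 2^15 = 32768 steps.
LSB = 0.227 V / 2^15 = 6.93 µV.

6.93 µV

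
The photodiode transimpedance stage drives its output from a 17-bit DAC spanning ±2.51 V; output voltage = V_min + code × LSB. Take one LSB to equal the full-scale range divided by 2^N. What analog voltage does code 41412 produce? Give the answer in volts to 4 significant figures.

Span: 2.51 V − (-2.51 V) = 5.02 V. LSB = 5.02 V / 2^17.
V_out = -2.51 + 41412 × (5.02/131072) V
      = -2.51 + 1.58606 = -0.923939 V.

-0.9239 V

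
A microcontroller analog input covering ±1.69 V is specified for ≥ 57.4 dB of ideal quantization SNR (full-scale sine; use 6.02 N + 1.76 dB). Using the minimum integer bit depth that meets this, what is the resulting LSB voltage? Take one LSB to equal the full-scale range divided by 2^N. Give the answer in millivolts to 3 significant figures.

3.30 mV

Full-scale range = 1.69 V − (-1.69 V) = 3.38 V.
N ≥ (57.4 − 1.76)/6.02 = 9.243 → N_min = 10.
LSB = 3.38 V ÷ 2^10 = 3.38/1024 V = 3.30 mV.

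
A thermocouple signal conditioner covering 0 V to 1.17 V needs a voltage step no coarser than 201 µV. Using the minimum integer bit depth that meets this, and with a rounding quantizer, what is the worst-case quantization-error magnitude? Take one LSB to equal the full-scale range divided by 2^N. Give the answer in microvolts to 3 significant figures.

71.4 µV

V_FS = 1.17 V.
1.17 V / 201 µV = 5821. Since 2^12 = 4096 and 2^13 = 8192, N = 13.
LSB = 1.17 V ÷ 2^13 = 1.17/8192 V = 142.82 µV.
Max error for round-to-nearest is LSB/2 = 71.4 µV.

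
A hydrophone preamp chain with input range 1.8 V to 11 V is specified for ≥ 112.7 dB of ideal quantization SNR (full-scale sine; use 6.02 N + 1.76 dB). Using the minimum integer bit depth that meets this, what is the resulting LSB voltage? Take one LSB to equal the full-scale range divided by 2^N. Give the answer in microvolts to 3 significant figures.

Span: 11 V − (1.8 V) = 9.2 V.
N ≥ (112.7 − 1.76)/6.02 = 18.429 → N_min = 19.
LSB = 9.2 V / 2^19 = 17.5 µV.

17.5 µV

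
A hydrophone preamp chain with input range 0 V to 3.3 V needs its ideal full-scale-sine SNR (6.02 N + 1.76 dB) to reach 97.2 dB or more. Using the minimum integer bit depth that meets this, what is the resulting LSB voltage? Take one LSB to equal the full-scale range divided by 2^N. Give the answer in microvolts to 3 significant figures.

50.4 µV

Span = 3.3 V.
Solving 6.02 N ≥ 97.2 − 1.76: N ≥ 15.854. Round up → N = 16.
One LSB is 3.3 V / 65536 = 50.4 µV.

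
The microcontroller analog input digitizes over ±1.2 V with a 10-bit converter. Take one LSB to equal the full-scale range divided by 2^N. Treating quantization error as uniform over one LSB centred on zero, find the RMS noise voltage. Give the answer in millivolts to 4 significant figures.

0.6766 mV

The full-scale span is 1.2 − (-1.2) = 2.4 V.
LSB = 2.4 V / 2^10 = 2.34375 mV.
V_rms = LSB/√12 = 2.34375 mV / √12 = 0.6766 mV.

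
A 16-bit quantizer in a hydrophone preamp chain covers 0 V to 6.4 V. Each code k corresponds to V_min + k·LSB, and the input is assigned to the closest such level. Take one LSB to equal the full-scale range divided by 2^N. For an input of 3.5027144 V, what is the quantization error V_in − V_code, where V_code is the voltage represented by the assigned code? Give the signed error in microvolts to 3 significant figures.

−20.0 µV

Range is 6.4 V. LSB = 6.4 V / 2^16 ≈ 97.66 µV.
(V_in − V_min)/LSB = (3.5027144 − (0)) × 65536/6.4 = 35867.7955 → nearest code k = 35868.
V_code = 0 + (35868/65536) × 6.4 = 3.5027343750 V.
e = 3.5027144 − (3.5027343750) = −20.0 µV.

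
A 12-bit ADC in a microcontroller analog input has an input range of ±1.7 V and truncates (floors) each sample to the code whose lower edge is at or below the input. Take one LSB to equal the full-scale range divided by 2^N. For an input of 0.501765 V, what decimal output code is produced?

2652

Full-scale range = 1.7 V − (-1.7 V) = 3.4 V. LSB = 3.4 V / 2^12 ≈ 0.8301 mV.
code = ⌊(V_in − V_min)/LSB⌋ = ⌊(V_in − V_min) × 2^12 / range⌋
     = ⌊(0.501765 − (-1.7)) × 4096 / 3.4⌋ = ⌊2.201765 × 4096/3.4⌋
     = ⌊2652.479⌋ = 2652.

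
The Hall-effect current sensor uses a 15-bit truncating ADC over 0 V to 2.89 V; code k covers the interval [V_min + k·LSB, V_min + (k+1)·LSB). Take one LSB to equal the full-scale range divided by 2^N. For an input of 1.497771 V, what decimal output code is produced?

Span = 2.89 V. LSB = 2.89 V / 2^15 ≈ 88.20 µV.
V_in − V_min = 1.497771 − (0) = 1.497771 V.
Divide by LSB: 1.497771 × 32768/2.89 = 16982.3391.
Truncating gives code 16982.

16982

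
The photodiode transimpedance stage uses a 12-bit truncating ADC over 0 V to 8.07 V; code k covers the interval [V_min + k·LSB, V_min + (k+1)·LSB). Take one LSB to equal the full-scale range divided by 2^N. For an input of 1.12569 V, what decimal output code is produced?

571

V_FS = 8.07 V. LSB = 8.07 V / 2^12 ≈ 1.970 mV.
V_in − V_min = 1.12569 − (0) = 1.12569 V.
Divide by LSB: 1.12569 × 4096/8.07 = 571.3539.
Truncating gives code 571.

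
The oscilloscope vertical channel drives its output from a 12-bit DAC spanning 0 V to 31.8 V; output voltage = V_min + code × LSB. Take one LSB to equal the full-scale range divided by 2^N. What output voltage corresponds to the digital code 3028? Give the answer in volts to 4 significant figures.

23.51 V

Full-scale range = 31.8 V. LSB = 31.8 V / 2^12.
V_out = 0 + 3028 × (31.8/4096) V
      = 0 V + 23.5084 V = 23.5084 V.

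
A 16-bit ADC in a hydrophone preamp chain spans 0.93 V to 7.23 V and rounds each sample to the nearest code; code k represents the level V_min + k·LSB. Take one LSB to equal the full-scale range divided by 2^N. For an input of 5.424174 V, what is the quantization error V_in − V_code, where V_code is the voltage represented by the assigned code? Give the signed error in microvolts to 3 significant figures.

Span: 7.23 V − (0.93 V) = 6.3 V. LSB = 6.3 V / 2^16 ≈ 96.13 µV.
(V_in − V_min)/LSB = (5.424174 − (0.93)) × 65536/6.3 = 46750.8234 → nearest code k = 46751.
Reconstructed level: 0.93 + 46751 × 6.3/65536 V = 5.4241909790 V.
Error = V_in − V_code = 5.424174 − (5.4241909790) = −17.0 µV.

−17.0 µV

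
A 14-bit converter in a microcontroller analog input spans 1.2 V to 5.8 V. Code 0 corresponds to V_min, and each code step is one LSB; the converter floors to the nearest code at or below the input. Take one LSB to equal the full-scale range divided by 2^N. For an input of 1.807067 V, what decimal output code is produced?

2162

Full-scale range = 5.8 V − (1.2 V) = 4.6 V. LSB = 4.6 V / 2^14 ≈ 280.8 µV.
code = ⌊(V_in − V_min)/LSB⌋ = ⌊(V_in − V_min) × 2^14 / range⌋
     = ⌊(1.807067 − (1.2)) × 16384 / 4.6⌋ = ⌊0.607067 × 16384/4.6⌋
     = ⌊2162.214⌋ = 2162.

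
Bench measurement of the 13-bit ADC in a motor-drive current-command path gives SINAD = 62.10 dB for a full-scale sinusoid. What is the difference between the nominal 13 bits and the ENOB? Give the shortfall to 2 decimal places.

2.98 bits

Effective bits = (62.10 − 1.76)/6.02 = 10.0233.
Lost resolution: 13 − 10.0233 = 2.9767 bits.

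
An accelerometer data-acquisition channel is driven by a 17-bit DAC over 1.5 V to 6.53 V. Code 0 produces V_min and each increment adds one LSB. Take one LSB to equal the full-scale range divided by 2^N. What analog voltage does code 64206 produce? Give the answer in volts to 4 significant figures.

Range = 6.53 − (1.5) = 5.03 V. LSB = 5.03 V / 2^17.
V_out = V_min + code × LSB = 1.5 V + 64206 × 5.03 V / 131072
      = 1.5 V + 2.46396 V = 3.96396 V.

3.964 V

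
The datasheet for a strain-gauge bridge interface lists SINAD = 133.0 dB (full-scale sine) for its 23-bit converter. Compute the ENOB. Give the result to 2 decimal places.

21.80 bits

Inverting SNR = 6.02 N + 1.76: N_eff = (133.0 − 1.76)/6.02 = 21.8007.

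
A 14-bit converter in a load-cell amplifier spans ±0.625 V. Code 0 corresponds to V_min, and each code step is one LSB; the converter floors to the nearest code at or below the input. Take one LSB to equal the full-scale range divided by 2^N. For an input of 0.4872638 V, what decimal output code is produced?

14578

Range = 0.625 − (-0.625) = 1.25 V. LSB = 1.25 V / 2^14 ≈ 76.29 µV.
V_in − V_min = 0.4872638 − (-0.625) = 1.1122638 V.
Divide by LSB: 1.1122638 × 16384/1.25 = 14578.6641.
Truncating gives code 14578.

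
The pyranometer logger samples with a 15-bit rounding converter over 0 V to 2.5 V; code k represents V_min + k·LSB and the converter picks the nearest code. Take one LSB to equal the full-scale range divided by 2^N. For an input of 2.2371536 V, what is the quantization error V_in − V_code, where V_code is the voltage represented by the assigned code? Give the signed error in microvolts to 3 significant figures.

Span = 2.5 V. LSB = 2.5 V / 2^15 ≈ 76.29 µV.
(V_in − V_min)/LSB = (2.2371536 − (0)) × 32768/2.5 = 29322.8197 → nearest code k = 29323.
V_code = V_min + k × range/2^15 = 0 + 29323 × 2.5/32768 = 2.2371673584 V.
e = 2.2371536 − (2.2371673584) = −13.8 µV.

−13.8 µV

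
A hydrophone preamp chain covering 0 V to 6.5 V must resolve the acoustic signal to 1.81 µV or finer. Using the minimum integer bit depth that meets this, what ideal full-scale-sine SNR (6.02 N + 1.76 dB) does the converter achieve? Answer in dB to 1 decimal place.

Span = 6.5 V.
Required number of levels: 6.5/1.81 µV = 3.5912e6; smallest N with 2^N ≥ that is 22.
Ideal SNR at N = 22: 6.02·22 + 1.76 = 134.2 dB.

134.2 dB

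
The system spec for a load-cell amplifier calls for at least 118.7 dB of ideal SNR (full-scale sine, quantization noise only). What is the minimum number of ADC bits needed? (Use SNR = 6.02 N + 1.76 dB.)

Required N = ⌈(118.7 − 1.76)/6.02⌉ = ⌈19.425⌉ = 20.

20 bits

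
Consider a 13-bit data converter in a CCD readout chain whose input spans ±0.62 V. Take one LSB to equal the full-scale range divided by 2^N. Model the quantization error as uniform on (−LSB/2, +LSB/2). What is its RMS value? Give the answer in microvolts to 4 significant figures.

43.70 µV

Full-scale range = 0.62 V − (-0.62 V) = 1.24 V.
LSB = 1.24 V / 2^13 = 151.367 µV.
For a uniform distribution on [−LSB/2, +LSB/2], V_rms = LSB/√12 = 151.367 µV/3.4641 = 43.70 µV.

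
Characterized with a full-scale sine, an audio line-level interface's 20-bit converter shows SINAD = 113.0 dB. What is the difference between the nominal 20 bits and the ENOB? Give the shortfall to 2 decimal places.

ENOB = (SINAD − 1.76)/6.02 = (113.0 − 1.76)/6.02 = 18.4784 bits.
20 − 18.4784 = 1.52 bits below nominal.

1.52 bits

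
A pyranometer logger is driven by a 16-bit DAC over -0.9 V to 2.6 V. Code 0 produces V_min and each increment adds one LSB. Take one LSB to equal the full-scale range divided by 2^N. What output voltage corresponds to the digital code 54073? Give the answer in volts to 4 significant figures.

The full-scale span is 2.6 − (-0.9) = 3.5 V. LSB = 3.5 V / 2^16.
Output = V_min + (54073/65536) × range = -0.9 + 0.825089 × 3.5 V
      = -0.9 + 2.88781 = 1.98781 V.

1.988 V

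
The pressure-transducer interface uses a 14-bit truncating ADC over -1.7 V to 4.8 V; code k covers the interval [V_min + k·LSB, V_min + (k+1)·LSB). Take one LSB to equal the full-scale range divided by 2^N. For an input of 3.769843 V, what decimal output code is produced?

13787

Full-scale range = 4.8 V − (-1.7 V) = 6.5 V. LSB = 6.5 V / 2^14 ≈ 396.7 µV.
(V_in − V_min) × 2^14/range = (3.769843 − (-1.7)) × 16384/6.5 = 13787.370.
Floor → code = 13787.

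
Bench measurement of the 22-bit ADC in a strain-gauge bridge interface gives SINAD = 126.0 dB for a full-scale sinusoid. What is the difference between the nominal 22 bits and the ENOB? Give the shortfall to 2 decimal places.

ENOB = (SINAD − 1.76)/6.02 = (126.0 − 1.76)/6.02 = 20.6379 bits.
Lost resolution: 22 − 20.6379 = 1.3621 bits.

1.36 bits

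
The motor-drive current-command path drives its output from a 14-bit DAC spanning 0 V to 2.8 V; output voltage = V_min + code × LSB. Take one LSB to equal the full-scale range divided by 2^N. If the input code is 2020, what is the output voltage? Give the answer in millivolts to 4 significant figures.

V_FS = 2.8 V. LSB = 2.8 V / 2^14.
V_out = V_min + code × LSB = 0 V + 2020 × 2.8 V / 16384
      = 0 + 0.345215 = 0.345215 V.

345.2 mV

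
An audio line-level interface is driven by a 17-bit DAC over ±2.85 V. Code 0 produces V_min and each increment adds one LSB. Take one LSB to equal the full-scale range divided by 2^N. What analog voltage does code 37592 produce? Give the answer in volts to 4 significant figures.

-1.215 V

Range = 2.85 − (-2.85) = 5.7 V. LSB = 5.7 V / 2^17.
V_out = V_min + code × LSB = -2.85 V + 37592 × 5.7 V / 131072
      = -2.85 V + 1.63478 V = -1.21522 V.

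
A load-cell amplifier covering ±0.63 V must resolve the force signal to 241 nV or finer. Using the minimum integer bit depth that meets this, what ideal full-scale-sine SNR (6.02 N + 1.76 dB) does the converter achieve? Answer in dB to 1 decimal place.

Span: 0.63 V − (-0.63 V) = 1.26 V.
Levels needed ≥ 1.26/241 nV = 5.228e6. 2^23 = 8388608 suffices, so N_min = 23.
Ideal SNR at N = 23: 6.02·23 + 1.76 = 140.2 dB.

140.2 dB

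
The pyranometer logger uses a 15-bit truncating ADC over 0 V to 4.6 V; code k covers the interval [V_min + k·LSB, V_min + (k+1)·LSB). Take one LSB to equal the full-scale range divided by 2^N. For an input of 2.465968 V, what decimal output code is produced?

17566

V_FS = 4.6 V. LSB = 4.6 V / 2^15 ≈ 140.4 µV.
(V_in − V_min) × 2^15/range = (2.465968 − (0)) × 32768/4.6 = 17566.269.
Floor → code = 17566.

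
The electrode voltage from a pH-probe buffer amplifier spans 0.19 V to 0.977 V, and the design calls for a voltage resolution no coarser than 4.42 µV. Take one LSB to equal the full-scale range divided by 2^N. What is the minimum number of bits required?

Full-scale range = 0.977 V − (0.19 V) = 0.787 V.
Required number of levels: 0.787/4.42 µV = 178050; smallest N with 2^N ≥ that is 18.

18 bits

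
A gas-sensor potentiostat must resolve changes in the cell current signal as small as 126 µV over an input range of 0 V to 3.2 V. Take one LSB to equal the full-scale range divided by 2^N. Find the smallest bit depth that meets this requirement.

15 bits

V_FS = 3.2 V.
Levels needed ≥ 3.2/126 µV = 25400. 2^15 = 32768 suffices, so N_min = 15.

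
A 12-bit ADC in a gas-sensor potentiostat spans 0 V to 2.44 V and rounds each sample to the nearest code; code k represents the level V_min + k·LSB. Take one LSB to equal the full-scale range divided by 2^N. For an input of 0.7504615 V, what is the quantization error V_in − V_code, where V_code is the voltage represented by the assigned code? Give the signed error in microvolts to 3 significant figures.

−124 µV

Range is 2.44 V. LSB = 2.44 V / 2^12 ≈ 0.5957 mV.
(0.7504615 − (0)) / LSB = 0.7504615 × 4096/2.44 = 1259.7911. Nearest integer: k = 1260.
V_code = V_min + k × range/2^12 = 0 + 1260 × 2.44/4096 = 0.7505859375 V.
e = 0.7504615 − (0.7505859375) = −124 µV.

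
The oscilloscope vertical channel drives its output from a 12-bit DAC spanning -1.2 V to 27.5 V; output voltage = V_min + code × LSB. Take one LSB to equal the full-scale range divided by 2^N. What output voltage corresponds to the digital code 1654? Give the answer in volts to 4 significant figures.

10.39 V

The full-scale span is 27.5 − (-1.2) = 28.7 V. LSB = 28.7 V / 2^12.
Output = V_min + (1654/4096) × range = -1.2 + 0.403809 × 28.7 V
      = -1.2 V + 11.5893 V = 10.3893 V.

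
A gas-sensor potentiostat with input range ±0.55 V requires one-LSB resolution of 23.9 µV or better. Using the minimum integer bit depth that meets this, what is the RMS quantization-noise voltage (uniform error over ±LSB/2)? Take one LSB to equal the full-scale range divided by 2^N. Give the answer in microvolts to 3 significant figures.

Span: 0.55 V − (-0.55 V) = 1.1 V.
Need 2^N ≥ 1.1 V / 23.9 µV = 46030 → N_min = 16.
Step size = 1.1/65536 V = 16.785 µV.
σ_q = LSB/√12 = 16.785 µV/3.4641 = 4.85 µV.

4.85 µV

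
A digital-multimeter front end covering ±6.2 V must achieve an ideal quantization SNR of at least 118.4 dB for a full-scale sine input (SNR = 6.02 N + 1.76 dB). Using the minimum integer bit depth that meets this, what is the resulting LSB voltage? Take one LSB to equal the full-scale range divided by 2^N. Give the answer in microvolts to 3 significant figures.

11.8 µV

Span: 6.2 V − (-6.2 V) = 12.4 V.
Solving 6.02 N ≥ 118.4 − 1.76: N ≥ 19.375. Round up → N = 20.
LSB = 12.4 V / 2^20 = 11.8 µV.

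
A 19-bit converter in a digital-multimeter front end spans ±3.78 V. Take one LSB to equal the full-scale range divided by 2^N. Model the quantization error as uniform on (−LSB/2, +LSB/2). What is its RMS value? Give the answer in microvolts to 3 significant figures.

Full-scale range = 3.78 V − (-3.78 V) = 7.56 V.
Step size = 7.56/524288 V = 14.420 µV.
V_rms = LSB/√12 = 14.420 µV / √12 = 4.16 µV.

4.16 µV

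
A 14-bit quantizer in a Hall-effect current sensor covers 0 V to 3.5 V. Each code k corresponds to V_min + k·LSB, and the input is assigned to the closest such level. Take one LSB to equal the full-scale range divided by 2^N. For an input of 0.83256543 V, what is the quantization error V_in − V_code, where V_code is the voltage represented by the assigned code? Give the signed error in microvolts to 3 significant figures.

+76.4 µV

V_FS = 3.5 V. LSB = 3.5 V / 2^14 ≈ 213.6 µV.
Position in LSBs: (0.83256543 − (0)) × 16384/3.5 = 3897.3577; rounding gives k = 3897.
V_code = V_min + k × range/2^14 = 0 + 3897 × 3.5/16384 = 0.83248901367 V.
V_in − V_code = 0.83256543 − (0.83248901367) = +76.4 µV.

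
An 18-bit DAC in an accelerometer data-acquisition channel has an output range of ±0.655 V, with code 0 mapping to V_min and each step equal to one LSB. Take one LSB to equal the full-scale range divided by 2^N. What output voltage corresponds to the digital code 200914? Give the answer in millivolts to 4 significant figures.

Full-scale range = 0.655 V − (-0.655 V) = 1.31 V. LSB = 1.31 V / 2^18.
Output = V_min + (200914/262144) × range = -0.655 + 0.766426 × 1.31 V
      = -0.655 V + 1.00402 V = 0.349018 V.

349.0 mV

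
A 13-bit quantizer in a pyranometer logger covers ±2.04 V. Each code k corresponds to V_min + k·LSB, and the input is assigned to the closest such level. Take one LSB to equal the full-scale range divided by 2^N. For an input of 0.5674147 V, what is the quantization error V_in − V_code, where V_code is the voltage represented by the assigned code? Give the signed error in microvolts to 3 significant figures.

Range = 2.04 − (-2.04) = 4.08 V. LSB = 4.08 V / 2^13 ≈ 498.0 µV.
(0.5674147 − (-2.04)) / LSB = 2.6074147 × 8192/4.08 = 5235.2797. Nearest integer: k = 5235.
Reconstructed level: -2.04 + 5235 × 4.08/8192 V = 0.5672753906 V.
e = 0.5674147 − (0.5672753906) = +139 µV.

+139 µV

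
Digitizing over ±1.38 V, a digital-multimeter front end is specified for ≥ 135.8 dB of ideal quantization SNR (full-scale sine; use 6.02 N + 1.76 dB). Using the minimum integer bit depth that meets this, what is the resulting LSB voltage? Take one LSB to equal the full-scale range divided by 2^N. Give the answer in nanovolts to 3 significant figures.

329 nV

The full-scale span is 1.38 − (-1.38) = 2.76 V.
N ≥ (135.8 − 1.76)/6.02 = 22.266 → N_min = 23.
LSB = 2.76 V / 2^23 = 329 nV.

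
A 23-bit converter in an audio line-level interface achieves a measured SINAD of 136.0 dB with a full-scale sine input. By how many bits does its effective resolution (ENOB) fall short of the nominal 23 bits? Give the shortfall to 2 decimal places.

N_eff = (136.0 − 1.76)/6.02 = 22.2990 bits.
23 − 22.2990 = 0.70 bits below nominal.

0.70 bits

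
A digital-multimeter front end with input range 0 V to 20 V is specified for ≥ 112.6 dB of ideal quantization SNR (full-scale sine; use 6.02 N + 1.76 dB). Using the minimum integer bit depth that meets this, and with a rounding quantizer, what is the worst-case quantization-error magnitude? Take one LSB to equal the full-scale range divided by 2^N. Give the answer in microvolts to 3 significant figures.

Range is 20 V.
Solving 6.02 N ≥ 112.6 − 1.76: N ≥ 18.412. Round up → N = 19.
LSB = 20 V / 2^19 = 38.147 µV.
Max error for round-to-nearest is LSB/2 = 19.1 µV.

19.1 µV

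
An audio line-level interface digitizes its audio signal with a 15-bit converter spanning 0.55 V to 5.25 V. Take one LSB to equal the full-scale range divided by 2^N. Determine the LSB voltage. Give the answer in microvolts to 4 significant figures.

The full-scale span is 5.25 − (0.55) = 4.7 V.
There are 2^15 = 32768 steps.
Step size = 4.7/32768 V = 143.4 µV.

143.4 µV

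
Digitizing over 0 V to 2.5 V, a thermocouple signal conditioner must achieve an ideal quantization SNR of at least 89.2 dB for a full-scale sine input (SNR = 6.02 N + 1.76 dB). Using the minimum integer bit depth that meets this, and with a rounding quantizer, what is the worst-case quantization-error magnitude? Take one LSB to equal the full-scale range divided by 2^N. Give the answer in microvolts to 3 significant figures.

Span = 2.5 V.
N ≥ (89.2 − 1.76)/6.02 = 14.525 → N_min = 15.
LSB = 2.5 V / 2^15 = 76.294 µV.
Max error for round-to-nearest is LSB/2 = 38.1 µV.

38.1 µV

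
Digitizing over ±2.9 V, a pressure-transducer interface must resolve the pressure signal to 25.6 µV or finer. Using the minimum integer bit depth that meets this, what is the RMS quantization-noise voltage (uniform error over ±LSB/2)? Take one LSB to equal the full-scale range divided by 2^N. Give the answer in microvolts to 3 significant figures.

6.39 µV

Span: 2.9 V − (-2.9 V) = 5.8 V.
Levels needed ≥ 5.8/25.6 µV = 226600. 2^18 = 262144 suffices, so N_min = 18.
LSB = 5.8 V ÷ 2^18 = 5.8/262144 V = 22.125 µV.
V_rms = LSB/√12 = 6.39 µV.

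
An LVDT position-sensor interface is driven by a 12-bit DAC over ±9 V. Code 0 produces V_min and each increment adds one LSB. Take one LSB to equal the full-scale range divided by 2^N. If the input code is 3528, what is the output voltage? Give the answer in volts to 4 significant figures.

Full-scale range = 9 V − (-9 V) = 18 V. LSB = 18 V / 2^12.
V_out = V_min + code × LSB = -9 V + 3528 × 18 V / 4096
      = -9 + 15.5039 = 6.50391 V.

6.504 V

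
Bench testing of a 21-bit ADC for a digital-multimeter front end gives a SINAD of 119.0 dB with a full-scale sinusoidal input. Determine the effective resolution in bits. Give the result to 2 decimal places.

19.48 bits

ENOB = (SINAD − 1.76) / 6.02 = (119.0 − 1.76) / 6.02 = 117.24 / 6.02 = 19.4751.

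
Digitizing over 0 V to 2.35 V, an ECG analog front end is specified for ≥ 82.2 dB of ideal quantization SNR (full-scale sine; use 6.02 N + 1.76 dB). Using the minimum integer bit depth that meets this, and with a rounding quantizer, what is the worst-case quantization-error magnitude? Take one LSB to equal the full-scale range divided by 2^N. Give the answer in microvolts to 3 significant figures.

71.7 µV

V_FS = 2.35 V.
6.02 N + 1.76 ≥ 82.2 gives N ≥ 13.362, so the minimum integer is 14.
LSB = 2.35 V ÷ 2^14 = 2.35/16384 V = 143.43 µV.
Max error for round-to-nearest is LSB/2 = 71.7 µV.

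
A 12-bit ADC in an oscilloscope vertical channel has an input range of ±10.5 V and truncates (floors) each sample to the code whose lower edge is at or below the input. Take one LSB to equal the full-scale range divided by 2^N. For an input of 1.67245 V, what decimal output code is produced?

2374

Span: 10.5 V − (-10.5 V) = 21 V. LSB = 21 V / 2^12 ≈ 5.127 mV.
V_in − V_min = 1.67245 − (-10.5) = 12.17245 V.
Divide by LSB: 12.17245 × 4096/21 = 2374.2074.
Truncating gives code 2374.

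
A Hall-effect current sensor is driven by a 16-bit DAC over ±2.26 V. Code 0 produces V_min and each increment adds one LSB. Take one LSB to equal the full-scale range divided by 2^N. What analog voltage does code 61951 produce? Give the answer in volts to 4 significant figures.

2.013 V

The full-scale span is 2.26 − (-2.26) = 4.52 V. LSB = 4.52 V / 2^16.
V_out = V_min + code × LSB = -2.26 V + 61951 × 4.52 V / 65536
      = -2.26 V + 4.27274 V = 2.01274 V.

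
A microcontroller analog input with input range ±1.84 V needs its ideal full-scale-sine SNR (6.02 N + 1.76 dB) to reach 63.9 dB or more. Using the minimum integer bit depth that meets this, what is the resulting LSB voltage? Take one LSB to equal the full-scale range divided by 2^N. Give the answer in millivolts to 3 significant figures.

1.80 mV

Span: 1.84 V − (-1.84 V) = 3.68 V.
Solving 6.02 N ≥ 63.9 − 1.76: N ≥ 10.322. Round up → N = 11.
LSB = 3.68 V ÷ 2^11 = 3.68/2048 V = 1.80 mV.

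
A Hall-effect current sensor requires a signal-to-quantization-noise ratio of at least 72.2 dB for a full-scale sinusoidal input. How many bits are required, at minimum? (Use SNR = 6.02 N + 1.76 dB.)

Required N = ⌈(72.2 − 1.76)/6.02⌉ = ⌈11.701⌉ = 12.

12 bits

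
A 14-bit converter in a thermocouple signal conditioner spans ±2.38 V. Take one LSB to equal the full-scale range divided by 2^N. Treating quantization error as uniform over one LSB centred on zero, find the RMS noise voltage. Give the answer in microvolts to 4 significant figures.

83.87 µV

Full-scale range = 2.38 V − (-2.38 V) = 4.76 V.
Step size = 4.76/16384 V = 290.527 µV.
RMS of a uniform error over width LSB is LSB/√12 = 83.87 µV.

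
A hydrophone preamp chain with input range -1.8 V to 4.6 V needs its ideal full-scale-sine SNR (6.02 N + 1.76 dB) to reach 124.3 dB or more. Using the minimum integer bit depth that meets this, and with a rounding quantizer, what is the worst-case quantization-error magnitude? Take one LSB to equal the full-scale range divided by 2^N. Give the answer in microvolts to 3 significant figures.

Range = 4.6 − (-1.8) = 6.4 V.
6.02 N + 1.76 ≥ 124.3 gives N ≥ 20.355, so the minimum integer is 21.
LSB = 6.4 V / 2^21 = 3.0518 µV.
Half an LSB is 1.53 µV.

1.53 µV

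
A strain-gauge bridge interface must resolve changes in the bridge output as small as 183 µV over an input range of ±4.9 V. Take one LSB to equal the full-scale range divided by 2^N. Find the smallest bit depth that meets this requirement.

16 bits

The full-scale span is 4.9 − (-4.9) = 9.8 V.
Need 2^N ≥ 9.8 V / 183 µV = 53550 → N_min = 16.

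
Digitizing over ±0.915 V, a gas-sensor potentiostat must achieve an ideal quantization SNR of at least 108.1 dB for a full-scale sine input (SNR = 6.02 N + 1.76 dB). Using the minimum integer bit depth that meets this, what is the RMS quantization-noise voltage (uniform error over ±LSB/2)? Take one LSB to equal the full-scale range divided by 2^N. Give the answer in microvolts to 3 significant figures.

The full-scale span is 0.915 − (-0.915) = 1.83 V.
Solving 6.02 N ≥ 108.1 − 1.76: N ≥ 17.664. Round up → N = 18.
Step size = 1.83/262144 V = 6.9809 µV.
σ_q = LSB/√12 = 6.9809 µV/3.4641 = 2.02 µV.

2.02 µV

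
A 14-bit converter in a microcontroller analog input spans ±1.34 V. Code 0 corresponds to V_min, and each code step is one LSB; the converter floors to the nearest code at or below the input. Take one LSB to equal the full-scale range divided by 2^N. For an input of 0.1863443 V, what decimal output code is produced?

9331

Range = 1.34 − (-1.34) = 2.68 V. LSB = 2.68 V / 2^14 ≈ 163.6 µV.
V_in − V_min = 0.1863443 − (-1.34) = 1.5263443 V.
Divide by LSB: 1.5263443 × 16384/2.68 = 9331.2034.
Truncating gives code 9331.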